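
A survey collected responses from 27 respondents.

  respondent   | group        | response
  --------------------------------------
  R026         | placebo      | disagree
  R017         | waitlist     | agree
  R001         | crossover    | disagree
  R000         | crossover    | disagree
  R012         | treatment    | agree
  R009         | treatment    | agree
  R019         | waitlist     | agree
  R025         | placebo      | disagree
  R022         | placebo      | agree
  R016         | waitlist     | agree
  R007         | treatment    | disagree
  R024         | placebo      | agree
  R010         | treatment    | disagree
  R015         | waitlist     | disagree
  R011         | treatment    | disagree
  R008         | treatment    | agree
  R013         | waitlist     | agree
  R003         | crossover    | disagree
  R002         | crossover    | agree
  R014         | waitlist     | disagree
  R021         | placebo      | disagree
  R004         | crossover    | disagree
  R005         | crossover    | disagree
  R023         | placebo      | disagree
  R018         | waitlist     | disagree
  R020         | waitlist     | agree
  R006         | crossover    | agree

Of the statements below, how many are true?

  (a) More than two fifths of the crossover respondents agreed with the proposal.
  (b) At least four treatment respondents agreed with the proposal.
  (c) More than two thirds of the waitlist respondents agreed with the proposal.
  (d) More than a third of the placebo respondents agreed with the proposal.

(a) crossover: |A| = 7, |A ∩ B| = 2; needs |A ∩ B| / |A| > 2/5 — false.
(b) treatment: |A| = 6, |A ∩ B| = 3; needs |A ∩ B| ≥ 4 — false.
(c) waitlist: |A| = 8, |A ∩ B| = 5; needs |A ∩ B| / |A| > 2/3 — false.
(d) placebo: |A| = 6, |A ∩ B| = 2; needs |A ∩ B| / |A| > 1/3 — false.

0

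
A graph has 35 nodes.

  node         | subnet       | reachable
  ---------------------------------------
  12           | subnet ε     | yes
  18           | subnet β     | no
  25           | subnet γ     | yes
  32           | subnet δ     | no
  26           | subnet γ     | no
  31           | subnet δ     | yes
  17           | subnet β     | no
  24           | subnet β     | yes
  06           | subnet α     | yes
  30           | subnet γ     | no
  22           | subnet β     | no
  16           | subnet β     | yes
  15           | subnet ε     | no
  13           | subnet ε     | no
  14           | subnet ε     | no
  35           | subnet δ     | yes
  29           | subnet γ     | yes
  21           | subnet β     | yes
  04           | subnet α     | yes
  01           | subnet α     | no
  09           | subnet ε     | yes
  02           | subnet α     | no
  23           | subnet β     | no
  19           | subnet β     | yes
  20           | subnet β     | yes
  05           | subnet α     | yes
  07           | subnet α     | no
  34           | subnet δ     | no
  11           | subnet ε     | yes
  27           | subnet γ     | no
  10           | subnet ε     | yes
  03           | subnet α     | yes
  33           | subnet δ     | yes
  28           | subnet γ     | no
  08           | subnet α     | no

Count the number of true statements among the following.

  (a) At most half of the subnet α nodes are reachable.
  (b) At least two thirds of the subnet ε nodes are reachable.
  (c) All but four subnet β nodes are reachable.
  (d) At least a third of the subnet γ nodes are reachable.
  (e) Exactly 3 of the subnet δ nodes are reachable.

4

(a) subnet α: |A| = 8, |A ∩ B| = 4; needs |A ∩ B| ≤ |A ∖ B| — true.
(b) subnet ε: |A| = 7, |A ∩ B| = 4; needs |A ∩ B| / |A| ≥ 2/3 — false.
(c) subnet β: |A| = 9, |A ∩ B| = 5; needs |A ∖ B| = 4 — true.
(d) subnet γ: |A| = 6, |A ∩ B| = 2; needs |A ∩ B| / |A| ≥ 1/3 — true.
(e) subnet δ: |A| = 5, |A ∩ B| = 3; needs |A ∩ B| = 3 — true.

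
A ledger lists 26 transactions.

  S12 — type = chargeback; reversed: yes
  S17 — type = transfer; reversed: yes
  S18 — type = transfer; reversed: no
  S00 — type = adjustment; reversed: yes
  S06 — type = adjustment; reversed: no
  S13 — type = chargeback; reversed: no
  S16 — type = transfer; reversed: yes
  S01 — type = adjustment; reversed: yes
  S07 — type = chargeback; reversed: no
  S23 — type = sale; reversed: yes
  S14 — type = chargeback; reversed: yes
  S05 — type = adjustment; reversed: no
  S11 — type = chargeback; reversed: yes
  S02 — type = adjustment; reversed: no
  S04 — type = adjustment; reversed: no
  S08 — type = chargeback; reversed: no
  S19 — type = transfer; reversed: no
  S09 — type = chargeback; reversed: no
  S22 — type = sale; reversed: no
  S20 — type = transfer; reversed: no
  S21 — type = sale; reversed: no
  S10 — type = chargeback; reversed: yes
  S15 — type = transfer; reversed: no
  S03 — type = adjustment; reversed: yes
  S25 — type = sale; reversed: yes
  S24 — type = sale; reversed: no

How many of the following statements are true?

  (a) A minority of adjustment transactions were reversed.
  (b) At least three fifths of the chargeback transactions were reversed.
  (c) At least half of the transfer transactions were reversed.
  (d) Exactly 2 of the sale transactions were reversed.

2

(a) adjustment: |A| = 7, |A ∩ B| = 3; needs |A ∩ B| < |A ∖ B| — true.
(b) chargeback: |A| = 8, |A ∩ B| = 4; needs |A ∩ B| / |A| ≥ 3/5 — false.
(c) transfer: |A| = 6, |A ∩ B| = 2; needs |A ∩ B| ≥ |A ∖ B| — false.
(d) sale: |A| = 5, |A ∩ B| = 2; needs |A ∩ B| = 2 — true.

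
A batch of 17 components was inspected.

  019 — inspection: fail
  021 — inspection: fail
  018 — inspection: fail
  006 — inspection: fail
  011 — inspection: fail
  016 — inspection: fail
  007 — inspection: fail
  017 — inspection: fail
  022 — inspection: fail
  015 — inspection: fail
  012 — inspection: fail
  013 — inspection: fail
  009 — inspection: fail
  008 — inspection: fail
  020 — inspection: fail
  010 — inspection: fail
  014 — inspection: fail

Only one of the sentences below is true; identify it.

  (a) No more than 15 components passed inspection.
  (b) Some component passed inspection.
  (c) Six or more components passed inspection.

|A| = 17, |A ∩ B| = 0, |A ∖ B| = 17.
(a) requires |A ∩ B| ≤ 15: true.
(b) requires A ∩ B ≠ ∅ (|A ∩ B| ≥ 1): false.
(c) requires |A ∩ B| ≥ 6: false.

(a)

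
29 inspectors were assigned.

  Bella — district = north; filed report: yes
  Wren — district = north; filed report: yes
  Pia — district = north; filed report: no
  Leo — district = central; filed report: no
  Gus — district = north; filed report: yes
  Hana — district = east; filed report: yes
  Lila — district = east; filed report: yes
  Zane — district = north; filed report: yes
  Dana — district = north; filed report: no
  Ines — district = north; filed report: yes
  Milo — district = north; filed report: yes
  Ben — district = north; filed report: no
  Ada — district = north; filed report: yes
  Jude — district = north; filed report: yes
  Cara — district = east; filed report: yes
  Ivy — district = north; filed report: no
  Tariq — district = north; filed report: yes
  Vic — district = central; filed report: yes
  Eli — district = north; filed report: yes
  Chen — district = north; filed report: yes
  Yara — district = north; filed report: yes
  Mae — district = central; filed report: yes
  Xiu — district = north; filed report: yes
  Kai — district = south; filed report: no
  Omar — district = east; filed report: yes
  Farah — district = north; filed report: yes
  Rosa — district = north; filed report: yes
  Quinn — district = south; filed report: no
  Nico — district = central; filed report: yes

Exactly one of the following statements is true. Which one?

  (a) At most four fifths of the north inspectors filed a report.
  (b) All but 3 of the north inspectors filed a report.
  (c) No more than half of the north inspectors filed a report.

(a)

|A| = 19, |A ∩ B| = 15, |A ∖ B| = 4.
(a) requires |A ∩ B| / |A| ≤ 4/5: true.
(b) requires |A ∖ B| = 3: false.
(c) requires |A ∩ B| ≤ |A ∖ B|: false.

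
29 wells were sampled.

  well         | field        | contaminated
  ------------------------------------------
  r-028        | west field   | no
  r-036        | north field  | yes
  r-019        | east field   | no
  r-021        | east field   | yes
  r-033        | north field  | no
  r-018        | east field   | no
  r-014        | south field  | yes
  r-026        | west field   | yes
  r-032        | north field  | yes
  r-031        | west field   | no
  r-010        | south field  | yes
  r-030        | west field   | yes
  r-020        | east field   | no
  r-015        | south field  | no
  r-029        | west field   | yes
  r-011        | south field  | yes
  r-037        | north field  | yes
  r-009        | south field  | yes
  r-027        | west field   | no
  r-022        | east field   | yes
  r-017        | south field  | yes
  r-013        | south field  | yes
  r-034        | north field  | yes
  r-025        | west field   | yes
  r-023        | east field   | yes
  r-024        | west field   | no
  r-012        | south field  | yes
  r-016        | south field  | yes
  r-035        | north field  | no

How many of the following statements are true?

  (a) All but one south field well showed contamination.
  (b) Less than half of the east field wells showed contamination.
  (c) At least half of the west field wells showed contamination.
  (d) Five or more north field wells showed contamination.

2

(a) south field: |A| = 9, |A ∩ B| = 8; needs |A ∖ B| = 1 — true.
(b) east field: |A| = 6, |A ∩ B| = 3; needs |A ∩ B| < |A ∖ B| — false.
(c) west field: |A| = 8, |A ∩ B| = 4; needs |A ∩ B| ≥ |A ∖ B| — true.
(d) north field: |A| = 6, |A ∩ B| = 4; needs |A ∩ B| ≥ 5 — false.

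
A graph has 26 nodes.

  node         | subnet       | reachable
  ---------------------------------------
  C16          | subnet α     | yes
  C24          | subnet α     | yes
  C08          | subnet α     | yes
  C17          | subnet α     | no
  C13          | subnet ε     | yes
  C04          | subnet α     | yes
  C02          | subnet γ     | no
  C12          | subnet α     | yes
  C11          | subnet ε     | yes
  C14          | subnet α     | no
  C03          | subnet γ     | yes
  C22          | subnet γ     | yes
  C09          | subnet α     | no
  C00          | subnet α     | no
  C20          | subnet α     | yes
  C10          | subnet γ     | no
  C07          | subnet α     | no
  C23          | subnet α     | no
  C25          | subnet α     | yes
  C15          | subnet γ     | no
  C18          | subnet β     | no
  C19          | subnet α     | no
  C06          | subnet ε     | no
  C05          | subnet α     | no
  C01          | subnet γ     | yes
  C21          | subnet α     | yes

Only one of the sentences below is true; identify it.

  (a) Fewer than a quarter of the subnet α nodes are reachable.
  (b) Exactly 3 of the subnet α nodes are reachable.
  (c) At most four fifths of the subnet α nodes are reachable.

|A| = 16, |A ∩ B| = 8, |A ∖ B| = 8.
(a) requires |A ∩ B| / |A| < 1/4: false.
(b) requires |A ∩ B| = 3: false.
(c) requires |A ∩ B| / |A| ≤ 4/5: true.

(c)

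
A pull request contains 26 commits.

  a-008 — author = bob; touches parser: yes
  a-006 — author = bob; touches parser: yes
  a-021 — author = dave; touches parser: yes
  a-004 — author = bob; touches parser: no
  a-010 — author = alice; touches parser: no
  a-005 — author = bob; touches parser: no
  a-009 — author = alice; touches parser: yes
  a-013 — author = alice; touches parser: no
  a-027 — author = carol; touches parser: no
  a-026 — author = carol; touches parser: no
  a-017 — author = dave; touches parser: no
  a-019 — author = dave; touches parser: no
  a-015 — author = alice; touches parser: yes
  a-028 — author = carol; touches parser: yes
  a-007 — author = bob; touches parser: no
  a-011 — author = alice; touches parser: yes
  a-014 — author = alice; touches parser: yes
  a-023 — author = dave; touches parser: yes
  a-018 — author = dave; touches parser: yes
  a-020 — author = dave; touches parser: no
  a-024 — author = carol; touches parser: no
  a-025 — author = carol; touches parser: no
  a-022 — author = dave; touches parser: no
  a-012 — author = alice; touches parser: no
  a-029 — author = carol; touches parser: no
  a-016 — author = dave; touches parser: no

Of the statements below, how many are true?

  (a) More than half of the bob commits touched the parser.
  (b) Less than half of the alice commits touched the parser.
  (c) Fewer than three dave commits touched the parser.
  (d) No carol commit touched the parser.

0

(a) bob: |A| = 5, |A ∩ B| = 2; needs |A ∩ B| > |A ∖ B| — false.
(b) alice: |A| = 7, |A ∩ B| = 4; needs |A ∩ B| < |A ∖ B| — false.
(c) dave: |A| = 8, |A ∩ B| = 3; needs |A ∩ B| < 3 — false.
(d) carol: |A| = 6, |A ∩ B| = 1; needs A ∩ B = ∅ (|A ∩ B| = 0) — false.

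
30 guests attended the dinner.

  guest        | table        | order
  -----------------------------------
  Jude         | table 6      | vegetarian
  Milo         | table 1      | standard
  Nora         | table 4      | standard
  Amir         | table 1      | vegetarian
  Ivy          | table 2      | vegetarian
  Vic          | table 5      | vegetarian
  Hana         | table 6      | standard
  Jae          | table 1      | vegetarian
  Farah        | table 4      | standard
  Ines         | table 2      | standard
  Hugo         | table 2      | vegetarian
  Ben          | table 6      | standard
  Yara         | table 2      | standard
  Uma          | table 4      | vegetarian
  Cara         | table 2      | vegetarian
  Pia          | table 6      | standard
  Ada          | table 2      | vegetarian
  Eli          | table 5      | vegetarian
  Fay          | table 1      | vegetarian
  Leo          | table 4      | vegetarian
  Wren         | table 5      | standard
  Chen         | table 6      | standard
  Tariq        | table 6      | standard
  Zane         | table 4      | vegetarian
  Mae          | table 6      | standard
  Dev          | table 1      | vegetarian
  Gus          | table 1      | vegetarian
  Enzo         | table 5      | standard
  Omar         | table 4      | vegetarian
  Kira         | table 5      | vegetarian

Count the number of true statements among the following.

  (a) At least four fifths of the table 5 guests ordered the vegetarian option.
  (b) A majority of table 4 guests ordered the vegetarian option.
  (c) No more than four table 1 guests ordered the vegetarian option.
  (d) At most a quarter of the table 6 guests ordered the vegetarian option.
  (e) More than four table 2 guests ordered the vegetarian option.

2

(a) table 5: |A| = 5, |A ∩ B| = 3; needs |A ∩ B| / |A| ≥ 4/5 — false.
(b) table 4: |A| = 6, |A ∩ B| = 4; needs |A ∩ B| > |A ∖ B| — true.
(c) table 1: |A| = 6, |A ∩ B| = 5; needs |A ∩ B| ≤ 4 — false.
(d) table 6: |A| = 7, |A ∩ B| = 1; needs |A ∩ B| / |A| ≤ 1/4 — true.
(e) table 2: |A| = 6, |A ∩ B| = 4; needs |A ∩ B| > 4 — false.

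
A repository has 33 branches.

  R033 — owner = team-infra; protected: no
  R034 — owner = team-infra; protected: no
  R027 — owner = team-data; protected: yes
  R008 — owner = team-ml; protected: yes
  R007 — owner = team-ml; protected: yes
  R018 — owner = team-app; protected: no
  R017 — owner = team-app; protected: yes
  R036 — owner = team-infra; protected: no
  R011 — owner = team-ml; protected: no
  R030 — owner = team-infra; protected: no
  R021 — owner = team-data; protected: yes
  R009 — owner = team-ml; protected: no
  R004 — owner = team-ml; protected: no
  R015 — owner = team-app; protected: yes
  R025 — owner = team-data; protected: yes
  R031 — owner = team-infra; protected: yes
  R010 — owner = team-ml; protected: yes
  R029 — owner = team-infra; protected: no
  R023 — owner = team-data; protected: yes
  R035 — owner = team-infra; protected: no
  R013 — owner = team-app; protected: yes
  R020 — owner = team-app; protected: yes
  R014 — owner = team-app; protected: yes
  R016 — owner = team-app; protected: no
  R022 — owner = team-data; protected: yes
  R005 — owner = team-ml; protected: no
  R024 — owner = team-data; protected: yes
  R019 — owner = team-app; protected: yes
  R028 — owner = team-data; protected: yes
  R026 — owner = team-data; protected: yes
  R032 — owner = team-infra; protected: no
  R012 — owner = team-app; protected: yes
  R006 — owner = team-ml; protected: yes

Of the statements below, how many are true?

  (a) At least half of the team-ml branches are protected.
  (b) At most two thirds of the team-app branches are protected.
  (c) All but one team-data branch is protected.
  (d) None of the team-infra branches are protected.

(a) team-ml: |A| = 8, |A ∩ B| = 4; needs |A ∩ B| ≥ |A ∖ B| — true.
(b) team-app: |A| = 9, |A ∩ B| = 7; needs |A ∩ B| / |A| ≤ 2/3 — false.
(c) team-data: |A| = 8, |A ∩ B| = 8; needs |A ∖ B| = 1 — false.
(d) team-infra: |A| = 8, |A ∩ B| = 1; needs A ∩ B = ∅ (|A ∩ B| = 0) — false.

1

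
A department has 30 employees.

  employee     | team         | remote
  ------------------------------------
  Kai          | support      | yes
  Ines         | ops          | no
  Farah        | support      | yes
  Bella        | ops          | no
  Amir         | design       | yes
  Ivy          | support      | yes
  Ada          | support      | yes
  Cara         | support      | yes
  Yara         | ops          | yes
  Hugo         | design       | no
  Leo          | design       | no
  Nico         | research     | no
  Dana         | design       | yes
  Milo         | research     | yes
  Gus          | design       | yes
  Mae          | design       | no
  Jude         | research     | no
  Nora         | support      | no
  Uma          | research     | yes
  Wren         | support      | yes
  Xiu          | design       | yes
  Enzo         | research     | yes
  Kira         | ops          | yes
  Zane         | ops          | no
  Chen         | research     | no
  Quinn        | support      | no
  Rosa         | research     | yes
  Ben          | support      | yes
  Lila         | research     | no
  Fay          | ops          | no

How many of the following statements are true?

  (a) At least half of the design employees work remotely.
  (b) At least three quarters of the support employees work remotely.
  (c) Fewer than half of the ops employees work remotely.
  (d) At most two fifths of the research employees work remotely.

(a) design: |A| = 7, |A ∩ B| = 4; needs |A ∩ B| ≥ |A ∖ B| — true.
(b) support: |A| = 9, |A ∩ B| = 7; needs |A ∩ B| / |A| ≥ 3/4 — true.
(c) ops: |A| = 6, |A ∩ B| = 2; needs |A ∩ B| < |A ∖ B| — true.
(d) research: |A| = 8, |A ∩ B| = 4; needs |A ∩ B| / |A| ≤ 2/5 — false.

3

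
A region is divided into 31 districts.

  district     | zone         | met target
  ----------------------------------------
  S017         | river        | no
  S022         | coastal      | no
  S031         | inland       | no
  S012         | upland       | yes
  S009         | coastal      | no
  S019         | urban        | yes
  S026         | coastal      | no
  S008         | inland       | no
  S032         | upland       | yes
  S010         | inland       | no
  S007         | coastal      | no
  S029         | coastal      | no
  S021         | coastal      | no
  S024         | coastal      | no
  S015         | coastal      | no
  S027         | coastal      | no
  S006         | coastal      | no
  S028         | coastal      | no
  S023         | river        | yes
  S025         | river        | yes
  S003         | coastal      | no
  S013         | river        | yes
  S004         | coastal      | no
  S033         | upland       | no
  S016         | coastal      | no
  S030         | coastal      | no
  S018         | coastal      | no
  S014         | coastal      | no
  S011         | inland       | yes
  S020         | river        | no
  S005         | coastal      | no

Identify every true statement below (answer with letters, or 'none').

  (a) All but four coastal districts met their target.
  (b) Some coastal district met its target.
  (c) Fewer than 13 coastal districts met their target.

(c)

|A| = 18, |A ∩ B| = 0, |A ∖ B| = 18.
(a) |A ∖ B| = 4: fails.
(b) A ∩ B ≠ ∅ (|A ∩ B| ≥ 1): fails.
(c) |A ∩ B| < 13: holds.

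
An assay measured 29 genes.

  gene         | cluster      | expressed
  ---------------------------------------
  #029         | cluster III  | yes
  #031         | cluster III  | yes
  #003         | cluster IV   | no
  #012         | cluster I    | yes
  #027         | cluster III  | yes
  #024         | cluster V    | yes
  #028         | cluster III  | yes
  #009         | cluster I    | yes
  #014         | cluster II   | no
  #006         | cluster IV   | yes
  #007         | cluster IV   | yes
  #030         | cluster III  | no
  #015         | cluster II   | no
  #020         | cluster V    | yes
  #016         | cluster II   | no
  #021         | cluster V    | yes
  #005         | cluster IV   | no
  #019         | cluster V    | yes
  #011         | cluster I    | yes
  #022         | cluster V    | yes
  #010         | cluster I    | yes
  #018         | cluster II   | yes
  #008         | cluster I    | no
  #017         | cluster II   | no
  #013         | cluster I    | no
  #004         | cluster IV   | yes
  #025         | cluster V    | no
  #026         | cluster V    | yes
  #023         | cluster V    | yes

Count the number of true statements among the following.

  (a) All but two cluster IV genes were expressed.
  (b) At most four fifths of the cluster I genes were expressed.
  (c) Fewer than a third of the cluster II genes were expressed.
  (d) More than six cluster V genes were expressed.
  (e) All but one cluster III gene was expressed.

(a) cluster IV: |A| = 5, |A ∩ B| = 3; needs |A ∖ B| = 2 — true.
(b) cluster I: |A| = 6, |A ∩ B| = 4; needs |A ∩ B| / |A| ≤ 4/5 — true.
(c) cluster II: |A| = 5, |A ∩ B| = 1; needs |A ∩ B| / |A| < 1/3 — true.
(d) cluster V: |A| = 8, |A ∩ B| = 7; needs |A ∩ B| > 6 — true.
(e) cluster III: |A| = 5, |A ∩ B| = 4; needs |A ∖ B| = 1 — true.

5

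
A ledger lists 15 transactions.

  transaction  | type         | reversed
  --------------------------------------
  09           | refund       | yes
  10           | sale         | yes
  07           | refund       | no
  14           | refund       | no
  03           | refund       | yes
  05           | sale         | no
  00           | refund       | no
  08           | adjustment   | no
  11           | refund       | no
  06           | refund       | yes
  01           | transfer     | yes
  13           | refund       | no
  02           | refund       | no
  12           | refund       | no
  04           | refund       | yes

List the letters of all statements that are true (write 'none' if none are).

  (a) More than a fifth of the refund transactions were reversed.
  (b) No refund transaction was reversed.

|A| = 11, |A ∩ B| = 4, |A ∖ B| = 7.
(a) |A ∩ B| / |A| > 1/5: holds.
(b) A ∩ B = ∅ (|A ∩ B| = 0): fails.

(a)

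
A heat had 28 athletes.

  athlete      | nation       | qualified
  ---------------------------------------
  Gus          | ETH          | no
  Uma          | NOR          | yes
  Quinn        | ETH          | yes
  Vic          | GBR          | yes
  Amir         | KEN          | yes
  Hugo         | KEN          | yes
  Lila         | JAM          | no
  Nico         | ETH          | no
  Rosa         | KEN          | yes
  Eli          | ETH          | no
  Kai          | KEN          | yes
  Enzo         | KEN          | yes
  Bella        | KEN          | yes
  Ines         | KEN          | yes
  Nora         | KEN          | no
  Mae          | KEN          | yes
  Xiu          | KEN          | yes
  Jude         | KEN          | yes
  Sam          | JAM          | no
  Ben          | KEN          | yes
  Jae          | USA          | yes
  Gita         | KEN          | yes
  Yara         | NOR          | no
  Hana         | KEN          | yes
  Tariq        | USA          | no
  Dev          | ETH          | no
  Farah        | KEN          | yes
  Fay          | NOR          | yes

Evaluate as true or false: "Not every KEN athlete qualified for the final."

Truth condition: A ⊄ B (|A ∖ B| ≥ 1).
|A| = 15, |A ∩ B| = 14, |A ∖ B| = 1.
So the statement is true.

True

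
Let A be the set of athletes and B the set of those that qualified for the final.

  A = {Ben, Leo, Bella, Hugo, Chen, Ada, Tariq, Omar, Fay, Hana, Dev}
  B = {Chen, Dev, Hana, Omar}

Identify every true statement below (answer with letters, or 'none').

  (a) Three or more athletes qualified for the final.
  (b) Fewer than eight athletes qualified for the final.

(a), (b)

|A| = 11, |A ∩ B| = 4, |A ∖ B| = 7.
(a) |A ∩ B| ≥ 3: holds.
(b) |A ∩ B| < 8: holds.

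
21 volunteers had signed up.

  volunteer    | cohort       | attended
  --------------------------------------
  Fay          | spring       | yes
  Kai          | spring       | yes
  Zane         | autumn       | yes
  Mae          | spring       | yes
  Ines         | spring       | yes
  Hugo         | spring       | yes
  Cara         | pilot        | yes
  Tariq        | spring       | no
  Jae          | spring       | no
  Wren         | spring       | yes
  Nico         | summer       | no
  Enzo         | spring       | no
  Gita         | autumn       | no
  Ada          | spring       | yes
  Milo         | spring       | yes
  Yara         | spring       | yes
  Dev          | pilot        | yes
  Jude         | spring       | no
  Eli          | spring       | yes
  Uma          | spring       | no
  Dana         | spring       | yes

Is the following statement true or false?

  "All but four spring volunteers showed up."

False

'All but four spring volunteers showed up' holds iff |A ∖ B| = 4.
|A| = 16, |A ∩ B| = 11, |A ∖ B| = 5.
|A ∖ B| = 5, so the statement is false.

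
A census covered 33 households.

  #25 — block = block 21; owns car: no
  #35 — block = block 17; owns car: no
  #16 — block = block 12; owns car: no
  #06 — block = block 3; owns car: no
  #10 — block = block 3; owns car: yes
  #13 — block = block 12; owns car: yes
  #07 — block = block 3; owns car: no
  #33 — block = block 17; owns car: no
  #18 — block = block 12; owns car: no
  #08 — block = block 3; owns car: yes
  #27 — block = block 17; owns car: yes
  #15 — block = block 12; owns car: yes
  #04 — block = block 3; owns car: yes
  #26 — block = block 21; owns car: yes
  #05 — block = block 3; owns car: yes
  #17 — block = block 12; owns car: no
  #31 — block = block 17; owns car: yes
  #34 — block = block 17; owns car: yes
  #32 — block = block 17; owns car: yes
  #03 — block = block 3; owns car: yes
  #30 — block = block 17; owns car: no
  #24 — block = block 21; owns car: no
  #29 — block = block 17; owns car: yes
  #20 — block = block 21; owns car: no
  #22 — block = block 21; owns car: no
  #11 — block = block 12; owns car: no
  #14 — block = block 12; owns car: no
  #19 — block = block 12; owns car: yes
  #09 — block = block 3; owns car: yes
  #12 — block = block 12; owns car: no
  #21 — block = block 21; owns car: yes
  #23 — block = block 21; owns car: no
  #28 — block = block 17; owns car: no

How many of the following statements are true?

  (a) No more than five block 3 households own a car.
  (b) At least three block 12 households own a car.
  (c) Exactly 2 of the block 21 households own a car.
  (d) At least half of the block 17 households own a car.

(a) block 3: |A| = 8, |A ∩ B| = 6; needs |A ∩ B| ≤ 5 — false.
(b) block 12: |A| = 9, |A ∩ B| = 3; needs |A ∩ B| ≥ 3 — true.
(c) block 21: |A| = 7, |A ∩ B| = 2; needs |A ∩ B| = 2 — true.
(d) block 17: |A| = 9, |A ∩ B| = 5; needs |A ∩ B| ≥ |A ∖ B| — true.

3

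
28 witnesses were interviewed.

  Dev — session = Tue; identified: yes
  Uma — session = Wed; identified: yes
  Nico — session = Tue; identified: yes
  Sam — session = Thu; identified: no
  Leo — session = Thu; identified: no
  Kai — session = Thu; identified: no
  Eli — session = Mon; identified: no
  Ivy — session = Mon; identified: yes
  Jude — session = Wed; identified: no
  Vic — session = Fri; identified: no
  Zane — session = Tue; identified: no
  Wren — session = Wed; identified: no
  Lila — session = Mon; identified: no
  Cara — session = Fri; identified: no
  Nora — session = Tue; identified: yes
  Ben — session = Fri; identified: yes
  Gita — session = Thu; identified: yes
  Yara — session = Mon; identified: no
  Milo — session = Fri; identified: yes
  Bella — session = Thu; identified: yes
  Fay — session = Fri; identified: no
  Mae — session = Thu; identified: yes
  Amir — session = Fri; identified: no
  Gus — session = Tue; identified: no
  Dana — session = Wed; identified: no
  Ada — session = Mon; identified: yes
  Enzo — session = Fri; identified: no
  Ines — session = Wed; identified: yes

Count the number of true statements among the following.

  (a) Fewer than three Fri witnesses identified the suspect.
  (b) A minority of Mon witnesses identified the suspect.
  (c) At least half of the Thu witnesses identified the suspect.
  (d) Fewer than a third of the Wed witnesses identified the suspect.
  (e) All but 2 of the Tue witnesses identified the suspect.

(a) Fri: |A| = 7, |A ∩ B| = 2; needs |A ∩ B| < 3 — true.
(b) Mon: |A| = 5, |A ∩ B| = 2; needs |A ∩ B| < |A ∖ B| — true.
(c) Thu: |A| = 6, |A ∩ B| = 3; needs |A ∩ B| ≥ |A ∖ B| — true.
(d) Wed: |A| = 5, |A ∩ B| = 2; needs |A ∩ B| / |A| < 1/3 — false.
(e) Tue: |A| = 5, |A ∩ B| = 3; needs |A ∖ B| = 2 — true.

4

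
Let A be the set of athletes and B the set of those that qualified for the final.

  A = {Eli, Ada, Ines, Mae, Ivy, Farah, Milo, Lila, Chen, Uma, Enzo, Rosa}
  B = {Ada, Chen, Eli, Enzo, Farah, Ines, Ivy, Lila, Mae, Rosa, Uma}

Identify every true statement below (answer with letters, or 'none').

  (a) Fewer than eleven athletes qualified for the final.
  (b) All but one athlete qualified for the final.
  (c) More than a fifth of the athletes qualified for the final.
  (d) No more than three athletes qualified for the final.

(b), (c)

|A| = 12, |A ∩ B| = 11, |A ∖ B| = 1.
(a) |A ∩ B| < 11: fails.
(b) |A ∖ B| = 1: holds.
(c) |A ∩ B| / |A| > 1/5: holds.
(d) |A ∩ B| ≤ 3: fails.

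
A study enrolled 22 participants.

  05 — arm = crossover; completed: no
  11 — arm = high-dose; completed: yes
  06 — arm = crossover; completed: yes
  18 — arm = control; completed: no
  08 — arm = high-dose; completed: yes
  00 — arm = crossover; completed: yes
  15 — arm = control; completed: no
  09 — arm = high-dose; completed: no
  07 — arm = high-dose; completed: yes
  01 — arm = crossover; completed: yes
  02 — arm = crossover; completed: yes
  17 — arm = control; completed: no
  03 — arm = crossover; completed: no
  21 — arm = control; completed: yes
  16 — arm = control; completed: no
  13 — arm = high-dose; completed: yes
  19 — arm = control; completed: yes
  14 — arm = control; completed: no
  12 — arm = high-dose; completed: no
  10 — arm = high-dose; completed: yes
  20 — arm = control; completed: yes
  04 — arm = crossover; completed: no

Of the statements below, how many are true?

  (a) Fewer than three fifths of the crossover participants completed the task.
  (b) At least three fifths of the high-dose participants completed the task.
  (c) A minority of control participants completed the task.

3

(a) crossover: |A| = 7, |A ∩ B| = 4; needs |A ∩ B| / |A| < 3/5 — true.
(b) high-dose: |A| = 7, |A ∩ B| = 5; needs |A ∩ B| / |A| ≥ 3/5 — true.
(c) control: |A| = 8, |A ∩ B| = 3; needs |A ∩ B| < |A ∖ B| — true.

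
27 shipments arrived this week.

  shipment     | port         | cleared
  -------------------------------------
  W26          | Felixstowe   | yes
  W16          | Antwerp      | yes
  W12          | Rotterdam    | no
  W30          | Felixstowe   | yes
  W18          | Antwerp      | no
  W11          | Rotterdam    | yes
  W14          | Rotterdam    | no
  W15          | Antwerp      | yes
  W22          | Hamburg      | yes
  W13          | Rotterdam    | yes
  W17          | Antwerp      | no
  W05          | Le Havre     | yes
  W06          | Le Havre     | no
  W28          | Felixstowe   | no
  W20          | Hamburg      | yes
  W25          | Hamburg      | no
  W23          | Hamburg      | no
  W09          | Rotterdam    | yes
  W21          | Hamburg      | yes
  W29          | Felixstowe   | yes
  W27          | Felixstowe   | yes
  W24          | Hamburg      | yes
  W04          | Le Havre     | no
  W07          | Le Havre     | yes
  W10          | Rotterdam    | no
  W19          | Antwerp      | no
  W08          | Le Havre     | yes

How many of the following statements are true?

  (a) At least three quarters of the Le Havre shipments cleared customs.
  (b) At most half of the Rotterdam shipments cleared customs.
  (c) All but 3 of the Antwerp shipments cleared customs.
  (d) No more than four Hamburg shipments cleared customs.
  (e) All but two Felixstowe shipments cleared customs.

(a) Le Havre: |A| = 5, |A ∩ B| = 3; needs |A ∩ B| / |A| ≥ 3/4 — false.
(b) Rotterdam: |A| = 6, |A ∩ B| = 3; needs |A ∩ B| ≤ |A ∖ B| — true.
(c) Antwerp: |A| = 5, |A ∩ B| = 2; needs |A ∖ B| = 3 — true.
(d) Hamburg: |A| = 6, |A ∩ B| = 4; needs |A ∩ B| ≤ 4 — true.
(e) Felixstowe: |A| = 5, |A ∩ B| = 4; needs |A ∖ B| = 2 — false.

3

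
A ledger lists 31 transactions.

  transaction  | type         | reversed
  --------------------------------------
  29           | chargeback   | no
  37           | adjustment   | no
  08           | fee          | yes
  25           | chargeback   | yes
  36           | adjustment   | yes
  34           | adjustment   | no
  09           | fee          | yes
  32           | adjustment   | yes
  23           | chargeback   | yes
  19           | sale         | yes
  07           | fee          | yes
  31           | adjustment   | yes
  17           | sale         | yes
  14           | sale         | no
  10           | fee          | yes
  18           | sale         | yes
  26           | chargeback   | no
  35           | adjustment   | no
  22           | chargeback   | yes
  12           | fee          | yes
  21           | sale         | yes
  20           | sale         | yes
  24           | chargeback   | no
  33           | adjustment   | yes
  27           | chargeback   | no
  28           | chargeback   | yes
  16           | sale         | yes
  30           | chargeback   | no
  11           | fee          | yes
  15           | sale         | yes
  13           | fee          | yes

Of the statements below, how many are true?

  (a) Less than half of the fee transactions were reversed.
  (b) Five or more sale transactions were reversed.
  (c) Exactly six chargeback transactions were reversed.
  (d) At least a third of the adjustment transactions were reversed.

2

(a) fee: |A| = 7, |A ∩ B| = 7; needs |A ∩ B| < |A ∖ B| — false.
(b) sale: |A| = 8, |A ∩ B| = 7; needs |A ∩ B| ≥ 5 — true.
(c) chargeback: |A| = 9, |A ∩ B| = 4; needs |A ∩ B| = 6 — false.
(d) adjustment: |A| = 7, |A ∩ B| = 4; needs |A ∩ B| / |A| ≥ 1/3 — true.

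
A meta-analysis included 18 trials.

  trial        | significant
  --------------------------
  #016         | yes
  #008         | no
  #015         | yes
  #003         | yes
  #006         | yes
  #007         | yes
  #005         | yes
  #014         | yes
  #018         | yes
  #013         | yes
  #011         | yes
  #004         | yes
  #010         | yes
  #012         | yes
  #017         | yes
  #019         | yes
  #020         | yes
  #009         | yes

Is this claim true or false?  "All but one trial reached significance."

Truth condition: |A ∖ B| = 1.
|A| = 18, |A ∩ B| = 17, |A ∖ B| = 1.
|A ∖ B| = 1, so the statement is true.

True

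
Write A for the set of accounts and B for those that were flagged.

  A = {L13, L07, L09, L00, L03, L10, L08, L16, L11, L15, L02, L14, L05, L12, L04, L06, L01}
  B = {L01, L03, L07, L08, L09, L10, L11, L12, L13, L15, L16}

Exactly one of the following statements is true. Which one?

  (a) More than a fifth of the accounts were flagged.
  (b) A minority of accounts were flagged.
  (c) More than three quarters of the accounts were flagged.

(a)

|A| = 17, |A ∩ B| = 11, |A ∖ B| = 6.
(a) requires |A ∩ B| / |A| > 1/5: true.
(b) requires |A ∩ B| < |A ∖ B|: false.
(c) requires |A ∩ B| / |A| > 3/4: false.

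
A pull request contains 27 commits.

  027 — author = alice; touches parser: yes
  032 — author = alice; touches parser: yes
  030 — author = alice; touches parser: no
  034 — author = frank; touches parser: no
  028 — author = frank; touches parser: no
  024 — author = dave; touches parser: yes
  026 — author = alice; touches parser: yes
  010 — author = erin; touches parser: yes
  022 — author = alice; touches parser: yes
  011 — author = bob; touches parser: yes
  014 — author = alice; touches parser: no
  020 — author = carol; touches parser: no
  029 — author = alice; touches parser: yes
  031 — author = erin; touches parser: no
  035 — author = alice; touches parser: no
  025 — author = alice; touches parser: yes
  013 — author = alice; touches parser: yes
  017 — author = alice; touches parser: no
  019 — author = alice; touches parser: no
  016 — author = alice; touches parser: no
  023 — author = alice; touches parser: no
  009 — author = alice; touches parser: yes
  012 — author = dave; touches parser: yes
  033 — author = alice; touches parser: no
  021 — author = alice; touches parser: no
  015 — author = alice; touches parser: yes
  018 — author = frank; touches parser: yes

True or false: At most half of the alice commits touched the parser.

True

'At most half of the alice commits touched the parser' holds iff |A ∩ B| ≤ |A ∖ B|.
|A| = 18, |A ∩ B| = 9, |A ∖ B| = 9.
9 = 9, so the statement is true.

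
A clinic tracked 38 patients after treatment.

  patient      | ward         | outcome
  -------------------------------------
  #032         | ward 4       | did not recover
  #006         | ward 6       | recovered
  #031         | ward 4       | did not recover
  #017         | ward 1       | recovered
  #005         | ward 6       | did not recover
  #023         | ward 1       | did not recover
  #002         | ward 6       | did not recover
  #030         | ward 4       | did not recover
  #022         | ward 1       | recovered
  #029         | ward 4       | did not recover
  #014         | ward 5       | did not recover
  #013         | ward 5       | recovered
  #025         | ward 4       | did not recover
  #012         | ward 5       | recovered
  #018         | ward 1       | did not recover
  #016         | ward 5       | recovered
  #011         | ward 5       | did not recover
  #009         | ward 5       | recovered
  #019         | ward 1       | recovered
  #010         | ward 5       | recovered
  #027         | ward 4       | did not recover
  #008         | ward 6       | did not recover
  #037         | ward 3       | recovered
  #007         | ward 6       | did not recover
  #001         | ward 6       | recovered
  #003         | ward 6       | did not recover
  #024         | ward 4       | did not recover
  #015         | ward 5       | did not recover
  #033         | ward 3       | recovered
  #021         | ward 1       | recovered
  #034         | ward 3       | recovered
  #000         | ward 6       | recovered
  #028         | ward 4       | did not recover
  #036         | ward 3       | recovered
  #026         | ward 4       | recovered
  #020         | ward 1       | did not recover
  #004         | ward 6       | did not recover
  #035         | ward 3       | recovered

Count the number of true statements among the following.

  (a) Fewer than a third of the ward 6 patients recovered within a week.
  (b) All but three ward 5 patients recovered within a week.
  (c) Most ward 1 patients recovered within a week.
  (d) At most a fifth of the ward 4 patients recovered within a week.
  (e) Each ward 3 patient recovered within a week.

4

(a) ward 6: |A| = 9, |A ∩ B| = 3; needs |A ∩ B| / |A| < 1/3 — false.
(b) ward 5: |A| = 8, |A ∩ B| = 5; needs |A ∖ B| = 3 — true.
(c) ward 1: |A| = 7, |A ∩ B| = 4; needs |A ∩ B| > |A ∖ B| — true.
(d) ward 4: |A| = 9, |A ∩ B| = 1; needs |A ∩ B| / |A| ≤ 1/5 — true.
(e) ward 3: |A| = 5, |A ∩ B| = 5; needs A ⊆ B, i.e. every element of A is in B (|A ∖ B| = 0) — true.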